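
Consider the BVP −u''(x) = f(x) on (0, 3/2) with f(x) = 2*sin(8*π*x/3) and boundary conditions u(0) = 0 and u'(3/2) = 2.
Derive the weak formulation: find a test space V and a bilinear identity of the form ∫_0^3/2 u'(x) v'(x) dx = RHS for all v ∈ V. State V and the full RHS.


V = {v ∈ H^1(0, 3/2) : v(0) = 0} (test functions vanish at x = 0 where u is specified); weak form: ∫_0^3/2 u'v' dx = ∫_0^3/2 (2*sin(8*π*x/3)) v dx + 2·v(3/2) for all v ∈ V.

Multiply both sides by a test function v and integrate from 0 to 3/2:
  ∫_0^3/2 −u''(x) v(x) dx = ∫_0^3/2 f(x) v(x) dx.
Integrate the LHS by parts once:
  ∫_0^3/2 −u'' v dx = −[u'(x) v(x)]_0^3/2 + ∫_0^3/2 u'(x) v'(x) dx.
Thus ∫_0^3/2 u'(x) v'(x) dx = ∫_0^3/2 f(x) v(x) dx + [u'(x) v(x)]_0^3/2.
Choose V so that boundary terms are either known or forced to vanish.
Mixed BC: u(0) = 0 (Dirichlet) and u'(3/2) = 2 (Neumann). Define V = {v ∈ H^1(0, 3/2) : v(0) = 0}. Then [u' v]_0^3/2 = u'(3/2)·v(3/2) − u'(0)·0 = 2·v(3/2).
Weak formulation: find u (satisfying any essential BC) such that ∫_0^3/2 u'(x) v'(x) dx = ∫_0^3/2 f v dx + 2·v(3/2) for all v ∈ V (Dirichlet at 0 absorbed into V; Neumann datum at x = 3/2 contributes the boundary term).
Substituting f(x) = 2*sin(8*π*x/3), the right-hand side is ∫_0^3/2 (2*sin(8*π*x/3)) v dx + 2·v(3/2).


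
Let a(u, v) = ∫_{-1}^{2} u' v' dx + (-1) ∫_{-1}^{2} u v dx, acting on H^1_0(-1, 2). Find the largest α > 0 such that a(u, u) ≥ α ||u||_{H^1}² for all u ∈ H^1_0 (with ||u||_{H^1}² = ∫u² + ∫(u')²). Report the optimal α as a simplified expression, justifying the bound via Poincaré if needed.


α = (-9 + π^2)/(9 + π^2)

Coercivity of a(·,·) on H^1_0(-1, 2) means a(u, u) ≥ α ||u||_{H^1}² for every u ∈ H^1_0.
The interval has length L = 3, and Poincaré/coercivity depend only on L. Here a(u, u) = ∫(u')² + (-1)·∫u².
Here c = -1 < 0 with |c| < (π/L)² = π^2/9, so coercivity still holds. The condition a(u,u) ≥ α||u||_{H^1}² reads (1−α)∫(u')² ≥ (α−c)∫u². Any admissible α is ≤ 1 (rapidly oscillating u have ∫u²/∫(u')² → 0), and α = 1 would force 0 ≥ (1−c)∫u², impossible since c < 1; so 1−α > 0. By the sharp Poincaré inequality on H^1_0 of an interval of length L, ∫(u')² ≥ (π/L)²∫u² with equality for the first sine mode sin(π(x−x₀)/L) (x₀ the left endpoint), so the inequality holds for all u iff (1−α)(π/L)² ≥ α − c, i.e. α ≤ ((π/L)² + c)/((π/L)² + 1) = (1 + c(L/π)²)/(1 + (L/π)²). (Direct route, valid since c ≤ 0: Poincaré gives c∫u² ≥ c(L/π)²∫(u')², so a(u,u) ≥ (1 + c(L/π)²)∫(u')², while ||u||_{H^1}² ≤ (1 + (L/π)²)∫(u')²; dividing yields the same α.) With (π/L)² = π^2/9 and c = -1, the largest admissible constant is α = ((π/L)² + c)/((π/L)² + 1).
Simplifying, α = (-9 + π^2)/(9 + π^2).


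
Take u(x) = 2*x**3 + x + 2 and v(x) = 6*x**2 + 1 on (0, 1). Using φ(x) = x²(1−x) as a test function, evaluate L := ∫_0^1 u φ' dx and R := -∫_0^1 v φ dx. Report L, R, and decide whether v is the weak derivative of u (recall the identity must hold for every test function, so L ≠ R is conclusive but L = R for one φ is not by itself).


LHS = -17/60, RHS = -17/60. Yes, v = u' weakly.

u(x) = 2*x**3 + x + 2, classical derivative u'(x) = 6*x**2 + 1.
φ(x) = x²(1−x), so φ'(x) = x*(2 - 3*x).
Note φ(0) = φ(1) = 0, so the boundary term u·φ vanishes.
LHS = ∫_0^1 u(x) φ'(x) dx = ∫_0^1 (-6*x^5 + 4*x^4 - 3*x^3 - 4*x^2 + 4*x) dx. Term by term:
  ∫_0^1 -6*x^5 dx = -1;  ∫_0^1 4*x^4 dx = 4/5;  ∫_0^1 -3*x^3 dx = -3/4;
  ∫_0^1 -4*x^2 dx = -4/3;  ∫_0^1 4*x dx = 2.
Sum: -1 + 4/5 − 3/4 − 4/3 + 2 = -17/60.
So LHS = -17/60.
∫_0^1 v(x) φ(x) dx = ∫_0^1 (-6*x^5 + 6*x^4 - x^3 + x^2) dx. Term by term:
  ∫_0^1 -6*x^5 dx = -1;  ∫_0^1 6*x^4 dx = 6/5;  ∫_0^1 -x^3 dx = -1/4;
  ∫_0^1 x^2 dx = 1/3.
Sum: -1 + 6/5 − 1/4 + 1/3 = 17/60.
So RHS = -∫_0^1 v(x) φ(x) dx = -17/60.
LHS = RHS, so the identity holds for this test φ.
Moreover u is smooth here and v(x) = u'(x) = 6*x**2 + 1 pointwise, so the identity holds for every test function. Hence v is the weak derivative of u.


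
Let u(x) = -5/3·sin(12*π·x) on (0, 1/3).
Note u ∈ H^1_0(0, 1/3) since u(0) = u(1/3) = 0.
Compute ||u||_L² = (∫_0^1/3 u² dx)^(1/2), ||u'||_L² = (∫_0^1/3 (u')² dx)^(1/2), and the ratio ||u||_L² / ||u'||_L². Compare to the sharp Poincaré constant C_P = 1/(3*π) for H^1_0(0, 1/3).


||u||_L² / ||u'||_L² = 1/(12*π) < C_P = 1/(3*π).

u(x) = -5/3·sin(12*π·x), so u'(x) = -20*π*cos(12*π*x).
Writing u(x) = A·sin(kπx/L) with A = -5/3 and k = 4, use ∫_0^L sin²(kπx/L) dx = L/2 and ∫_0^L cos²(kπx/L) dx = L/2.
u² = 25/9·sin²(12*π·x) and (u')² = 400*π^2·cos²(12*π·x), and each of sin², cos² integrates to L/2 = 1/6 over (0, 1/3).
∫_0^1/3 u² dx = 25/54, so ||u||_L² = 5*sqrt(6)/18.
∫_0^1/3 (u')² dx = 200*π^2/3, so ||u'||_L² = 10*sqrt(6)*π/3.
Ratio ||u||_L² / ||u'||_L² = 1/(12*π).
Sharp Poincaré constant on H^1_0(0, 1/3) is C_P = L/π = 1/(3*π), achieved by sin(3*π·x).
This is the k = 4 harmonic; the ratio L/(kπ) is strictly less than C_P = L/π, consistent with the sharp inequality ||u||_L² ≤ C_P ||u'||_L².


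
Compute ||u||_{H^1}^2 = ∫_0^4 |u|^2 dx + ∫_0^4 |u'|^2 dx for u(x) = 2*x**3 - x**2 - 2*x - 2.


||u||_{H^1}^2 = 1121696/105

The H^1 norm (squared) on an interval (0, L) is
  ||u||_{H^1}^2 = ∫_0^L u(x)^2 dx + ∫_0^L u'(x)^2 dx.
Compute u'(x) = 6*x**2 - 2*x - 2.
Then u(x)^2 = 4*x**6 - 4*x**5 - 7*x**4 - 4*x**3 + 8*x**2 + 8*x + 4 and u'(x)^2 = 36*x**4 - 24*x**3 - 20*x**2 + 8*x + 4.
Integrate each monomial from 0 to 4 using ∫_0^4 c·x^n dx = c·4^(n+1)/(n+1):
  ∫_0^4 u(x)^2 dx = ∫_0^4 (4*x^6 - 4*x^5 - 7*x^4 - 4*x^3 + 8*x^2 + 8*x + 4) dx. Term by term:
    ∫_0^4 4*x^6 dx = 65536/7;  ∫_0^4 -4*x^5 dx = -8192/3;  ∫_0^4 -7*x^4 dx = -7168/5;
    ∫_0^4 -4*x^3 dx = -256;  ∫_0^4 8*x^2 dx = 512/3;  ∫_0^4 8*x dx = 64;
    ∫_0^4 4 dx = 16.
  Sum: 65536/7 − 8192/3 − 7168/5 − 256 + 512/3 + 64 + 16 = 181744/35.
  ∫_0^4 u'(x)^2 dx = ∫_0^4 (36*x^4 - 24*x^3 - 20*x^2 + 8*x + 4) dx. Term by term:
    ∫_0^4 36*x^4 dx = 36864/5;  ∫_0^4 -24*x^3 dx = -1536;  ∫_0^4 -20*x^2 dx = -1280/3;
    ∫_0^4 8*x dx = 64;  ∫_0^4 4 dx = 16.
  Sum: 36864/5 − 1536 − 1280/3 + 64 + 16 = 82352/15.
Adding: ||u||_{H^1}^2 = 181744/35 + 82352/15 = 1121696/105.


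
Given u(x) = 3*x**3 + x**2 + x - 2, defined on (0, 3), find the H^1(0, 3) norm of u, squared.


||u||_{H^1}^2 = 597111/70

The H^1 norm (squared) on an interval (0, L) is
  ||u||_{H^1}^2 = ∫_0^L u(x)^2 dx + ∫_0^L u'(x)^2 dx.
Compute u'(x) = 9*x**2 + 2*x + 1.
Then u(x)^2 = 9*x**6 + 6*x**5 + 7*x**4 - 10*x**3 - 3*x**2 - 4*x + 4 and u'(x)^2 = 81*x**4 + 36*x**3 + 22*x**2 + 4*x + 1.
Integrate each monomial from 0 to 3 using ∫_0^3 c·x^n dx = c·3^(n+1)/(n+1):
  ∫_0^3 u(x)^2 dx = ∫_0^3 (9*x^6 + 6*x^5 + 7*x^4 - 10*x^3 - 3*x^2 - 4*x + 4) dx. Term by term:
    ∫_0^3 9*x^6 dx = 19683/7;  ∫_0^3 6*x^5 dx = 729;  ∫_0^3 7*x^4 dx = 1701/5;
    ∫_0^3 -10*x^3 dx = -405/2;  ∫_0^3 -3*x^2 dx = -27;  ∫_0^3 -4*x dx = -18;
    ∫_0^3 4 dx = 12.
  Sum: 19683/7 + 729 + 1701/5 − 405/2 − 27 − 18 + 12 = 255189/70.
  ∫_0^3 u'(x)^2 dx = ∫_0^3 (81*x^4 + 36*x^3 + 22*x^2 + 4*x + 1) dx. Term by term:
    ∫_0^3 81*x^4 dx = 19683/5;  ∫_0^3 36*x^3 dx = 729;  ∫_0^3 22*x^2 dx = 198;
    ∫_0^3 4*x dx = 18;  ∫_0^3 1 dx = 3.
  Sum: 19683/5 + 729 + 198 + 18 + 3 = 24423/5.
Adding: ||u||_{H^1}^2 = 255189/70 + 24423/5 = 597111/70.


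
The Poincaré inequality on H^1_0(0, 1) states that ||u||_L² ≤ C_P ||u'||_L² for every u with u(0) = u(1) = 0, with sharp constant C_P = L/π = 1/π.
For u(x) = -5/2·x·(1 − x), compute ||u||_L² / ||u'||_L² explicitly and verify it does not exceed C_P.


||u||_L² / ||u'||_L² = sqrt(10)/10 < C_P = 1/π.

u(x) = -5/2·x·(1 − x), so u'(x) = 5*x - 5/2.
u(x) = -5/2·x·(1 − x) vanishes at x = 0 and x = 1, so u ∈ H^1_0(0, 1). Differentiate via the product rule and integrate the resulting polynomials term by term.
  ∫_0^1 u² dx = ∫_0^1 (25*x^4/4 - 25*x^3/2 + 25*x^2/4) dx. Term by term:
    ∫_0^1 25*x^4/4 dx = 5/4;  ∫_0^1 -25*x^3/2 dx = -25/8;  ∫_0^1 25*x^2/4 dx = 25/12.
  Sum: 5/4 − 25/8 + 25/12 = 5/24.
  ∫_0^1 (u')² dx = ∫_0^1 (25*x^2 - 25*x + 25/4) dx. Term by term:
    ∫_0^1 25*x^2 dx = 25/3;  ∫_0^1 -25*x dx = -25/2;  ∫_0^1 25/4 dx = 25/4.
  Sum: 25/3 − 25/2 + 25/4 = 25/12.
∫_0^1 u² dx = 5/24, so ||u||_L² = sqrt(30)/12.
∫_0^1 (u')² dx = 25/12, so ||u'||_L² = 5*sqrt(3)/6.
Ratio ||u||_L² / ||u'||_L² = sqrt(10)/10.
Sharp Poincaré constant on H^1_0(0, 1) is C_P = L/π = 1/π, achieved by sin(π·x).
A polynomial bump cannot attain the sharp Poincaré constant (only the first sine eigenfunction does), so the ratio is strictly less than C_P, consistent with ||u||_L² ≤ C_P ||u'||_L².


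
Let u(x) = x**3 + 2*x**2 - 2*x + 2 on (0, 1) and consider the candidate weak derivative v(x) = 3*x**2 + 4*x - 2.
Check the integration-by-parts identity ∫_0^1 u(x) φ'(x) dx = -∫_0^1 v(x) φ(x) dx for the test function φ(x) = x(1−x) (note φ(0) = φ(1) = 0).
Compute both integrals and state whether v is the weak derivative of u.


LHS = -3/20, RHS = -3/20. Yes, v = u' weakly.

u(x) = x**3 + 2*x**2 - 2*x + 2, classical derivative u'(x) = 3*x**2 + 4*x - 2.
φ(x) = x(1−x), so φ'(x) = 1 - 2*x.
Note φ(0) = φ(1) = 0, so the boundary term u·φ vanishes.
LHS = ∫_0^1 u(x) φ'(x) dx = ∫_0^1 (-2*x^4 - 3*x^3 + 6*x^2 - 6*x + 2) dx. Term by term:
  ∫_0^1 -2*x^4 dx = -2/5;  ∫_0^1 -3*x^3 dx = -3/4;  ∫_0^1 6*x^2 dx = 2;
  ∫_0^1 -6*x dx = -3;  ∫_0^1 2 dx = 2.
Sum: -2/5 − 3/4 + 2 − 3 + 2 = -3/20.
So LHS = -3/20.
∫_0^1 v(x) φ(x) dx = ∫_0^1 (-3*x^4 - x^3 + 6*x^2 - 2*x) dx. Term by term:
  ∫_0^1 -3*x^4 dx = -3/5;  ∫_0^1 -x^3 dx = -1/4;  ∫_0^1 6*x^2 dx = 2;
  ∫_0^1 -2*x dx = -1.
Sum: -3/5 − 1/4 + 2 − 1 = 3/20.
So RHS = -∫_0^1 v(x) φ(x) dx = -3/20.
LHS = RHS, so the identity holds for this test φ.
Moreover u is smooth here and v(x) = u'(x) = 3*x**2 + 4*x - 2 pointwise, so the identity holds for every test function. Hence v is the weak derivative of u.


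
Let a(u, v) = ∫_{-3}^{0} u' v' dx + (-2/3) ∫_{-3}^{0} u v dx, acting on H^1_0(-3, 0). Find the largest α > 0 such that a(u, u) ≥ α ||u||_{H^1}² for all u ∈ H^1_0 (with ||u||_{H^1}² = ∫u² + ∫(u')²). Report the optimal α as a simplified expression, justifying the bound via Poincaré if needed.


α = (-6 + π^2)/(9 + π^2)

Coercivity of a(·,·) on H^1_0(-3, 0) means a(u, u) ≥ α ||u||_{H^1}² for every u ∈ H^1_0.
The interval has length L = 3, and Poincaré/coercivity depend only on L. Here a(u, u) = ∫(u')² + (-2/3)·∫u².
Here c = -2/3 < 0 with |c| < (π/L)² = π^2/9, so coercivity still holds. The condition a(u,u) ≥ α||u||_{H^1}² reads (1−α)∫(u')² ≥ (α−c)∫u². Any admissible α is ≤ 1 (rapidly oscillating u have ∫u²/∫(u')² → 0), and α = 1 would force 0 ≥ (1−c)∫u², impossible since c < 1; so 1−α > 0. By the sharp Poincaré inequality on H^1_0 of an interval of length L, ∫(u')² ≥ (π/L)²∫u² with equality for the first sine mode sin(π(x−x₀)/L) (x₀ the left endpoint), so the inequality holds for all u iff (1−α)(π/L)² ≥ α − c, i.e. α ≤ ((π/L)² + c)/((π/L)² + 1) = (1 + c(L/π)²)/(1 + (L/π)²). (Direct route, valid since c ≤ 0: Poincaré gives c∫u² ≥ c(L/π)²∫(u')², so a(u,u) ≥ (1 + c(L/π)²)∫(u')², while ||u||_{H^1}² ≤ (1 + (L/π)²)∫(u')²; dividing yields the same α.) With (π/L)² = π^2/9 and c = -2/3, the largest admissible constant is α = ((π/L)² + c)/((π/L)² + 1).
Simplifying, α = (-6 + π^2)/(9 + π^2).


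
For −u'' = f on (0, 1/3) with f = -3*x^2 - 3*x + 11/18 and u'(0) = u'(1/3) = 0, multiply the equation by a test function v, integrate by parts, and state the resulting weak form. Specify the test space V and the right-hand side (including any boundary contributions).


V = H^1(0, 1/3) (no boundary constraint on v; u is determined up to an additive constant); weak form: ∫_0^1/3 u'v' dx = ∫_0^1/3 (-3*x^2 - 3*x + 11/18) v dx for all v ∈ V.

Multiply both sides by a test function v and integrate from 0 to 1/3:
  ∫_0^1/3 −u''(x) v(x) dx = ∫_0^1/3 f(x) v(x) dx.
Integrate the LHS by parts once:
  ∫_0^1/3 −u'' v dx = −[u'(x) v(x)]_0^1/3 + ∫_0^1/3 u'(x) v'(x) dx.
Thus ∫_0^1/3 u'(x) v'(x) dx = ∫_0^1/3 f(x) v(x) dx + [u'(x) v(x)]_0^1/3.
Choose V so that boundary terms are either known or forced to vanish.
u has homogeneous Neumann: u'(0) = u'(1/3) = 0. So [u' v]_0^1/3 = 0·v(1/3) − 0·v(0) = 0 for any v; take V = H^1(0, 1/3).
Weak formulation: find u (satisfying any essential BC) such that ∫_0^1/3 u'(x) v'(x) dx = ∫_0^1/3 f v dx for all v ∈ V (homogeneous Neumann, so boundary terms vanish).
Substituting f(x) = -3*x^2 - 3*x + 11/18, the right-hand side is ∫_0^1/3 (-3*x^2 - 3*x + 11/18) v dx.
Compatibility check (pure Neumann): taking v ≡ 1 ∈ V gives 0 = ∫_0^1/3 f dx + (0) − (0), i.e. ∫_0^1/3 f dx must equal u'(0) − u'(1/3) = 0. Indeed ∫_0^1/3 (-3*x^2 - 3*x + 11/18) dx = 0, so the data are compatible. The solution is then unique only up to an additive constant (fix it e.g. by requiring ∫_0^1/3 u dx = 0).


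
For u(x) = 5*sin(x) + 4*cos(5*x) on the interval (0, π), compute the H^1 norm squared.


||u||_{H^1(0,π)}^2 = 233*π

u'(x) = -20*sin(5*x) + 5*cos(x).
Expand u² and (u')² and integrate term by term on (0, π), using: for integers n ≥ 1, ∫_0^π sin²(nx) dx = ∫_0^π cos²(nx) dx = π/2; for n ≠ n', ∫_0^π sin(nx)sin(n'x) dx = ∫_0^π cos(nx)cos(n'x) dx = 0; and by product-to-sum, ∫_0^π sin(nx)cos(n'x) dx = ½∫_0^π [sin((n+n')x) + sin((n−n')x)] dx, which is 0 when n+n' is even and 2n/(n²−n'²) when n+n' is odd (it need not vanish on (0, π)).
  u² squared terms: (4)²·∫cos(5x)² dx = 16·π/2 = 8*π;  (5)²·∫sin(x)² dx = 25·π/2 = 25*π/2.
  u² cross terms: 2·(4)·(5)·∫cos(5x)·sin(x) dx = 40·(0) = 0.
  So ∫_0^π u² dx = 8*π + 25*π/2 + 0 = 41*π/2.
  (u')² squared terms: (-20)²·∫sin(5x)² dx = 400·π/2 = 200*π;  (5)²·∫cos(x)² dx = 25·π/2 = 25*π/2.
  (u')² cross terms: 2·(-20)·(5)·∫sin(5x)·cos(x) dx = -200·(0) = 0.
  So ∫_0^π (u')² dx = 200*π + 25*π/2 + 0 = 425*π/2.
||u||_{H^1}^2 = (41*π/2) + (425*π/2) = 233*π.


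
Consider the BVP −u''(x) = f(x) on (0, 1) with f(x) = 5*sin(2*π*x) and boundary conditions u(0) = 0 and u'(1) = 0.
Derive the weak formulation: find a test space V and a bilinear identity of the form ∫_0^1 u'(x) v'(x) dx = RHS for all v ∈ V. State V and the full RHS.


V = {v ∈ H^1(0, 1) : v(0) = 0} (test functions vanish at x = 0 where u is specified); weak form: ∫_0^1 u'v' dx = ∫_0^1 (5*sin(2*π*x)) v dx for all v ∈ V.

Multiply both sides by a test function v and integrate from 0 to 1:
  ∫_0^1 −u''(x) v(x) dx = ∫_0^1 f(x) v(x) dx.
Integrate the LHS by parts once:
  ∫_0^1 −u'' v dx = −[u'(x) v(x)]_0^1 + ∫_0^1 u'(x) v'(x) dx.
Thus ∫_0^1 u'(x) v'(x) dx = ∫_0^1 f(x) v(x) dx + [u'(x) v(x)]_0^1.
Choose V so that boundary terms are either known or forced to vanish.
Mixed BC: u(0) = 0 (Dirichlet) and u'(1) = 0 (Neumann). Define V = {v ∈ H^1(0, 1) : v(0) = 0}. Then [u' v]_0^1 = u'(1)·v(1) − u'(0)·0 = 0.
Weak formulation: find u (satisfying any essential BC) such that ∫_0^1 u'(x) v'(x) dx = ∫_0^1 f v dx for all v ∈ V (Dirichlet at 0 absorbed into V; the Neumann datum at x = 1 is zero, so no boundary term remains).
Substituting f(x) = 5*sin(2*π*x), the right-hand side is ∫_0^1 (5*sin(2*π*x)) v dx.


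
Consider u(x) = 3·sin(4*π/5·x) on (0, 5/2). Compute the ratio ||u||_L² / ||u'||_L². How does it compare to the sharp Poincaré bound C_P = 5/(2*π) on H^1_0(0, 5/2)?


||u||_L² / ||u'||_L² = 5/(4*π) < C_P = 5/(2*π).

u(x) = 3·sin(4*π/5·x), so u'(x) = 12*π*cos(4*π*x/5)/5.
Writing u(x) = A·sin(kπx/L) with A = 3 and k = 2, use ∫_0^L sin²(kπx/L) dx = L/2 and ∫_0^L cos²(kπx/L) dx = L/2.
u² = 9·sin²(4*π/5·x) and (u')² = 144*π^2/25·cos²(4*π/5·x), and each of sin², cos² integrates to L/2 = 5/4 over (0, 5/2).
∫_0^5/2 u² dx = 45/4, so ||u||_L² = 3*sqrt(5)/2.
∫_0^5/2 (u')² dx = 36*π^2/5, so ||u'||_L² = 6*sqrt(5)*π/5.
Ratio ||u||_L² / ||u'||_L² = 5/(4*π).
Sharp Poincaré constant on H^1_0(0, 5/2) is C_P = L/π = 5/(2*π), achieved by sin(2*π/5·x).
This is the k = 2 harmonic; the ratio L/(kπ) is strictly less than C_P = L/π, consistent with the sharp inequality ||u||_L² ≤ C_P ||u'||_L².


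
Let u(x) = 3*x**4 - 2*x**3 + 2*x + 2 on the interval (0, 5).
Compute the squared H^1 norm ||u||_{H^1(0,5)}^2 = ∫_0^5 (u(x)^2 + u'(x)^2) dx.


||u||_{H^1}^2 = 113642755/42

The H^1 norm (squared) on an interval (0, L) is
  ||u||_{H^1}^2 = ∫_0^L u(x)^2 dx + ∫_0^L u'(x)^2 dx.
Compute u'(x) = 12*x**3 - 6*x**2 + 2.
Then u(x)^2 = 9*x**8 - 12*x**7 + 4*x**6 + 12*x**5 + 4*x**4 - 8*x**3 + 4*x**2 + 8*x + 4 and u'(x)^2 = 144*x**6 - 144*x**5 + 36*x**4 + 48*x**3 - 24*x**2 + 4.
Integrate each monomial from 0 to 5 using ∫_0^5 c·x^n dx = c·5^(n+1)/(n+1):
  ∫_0^5 u(x)^2 dx = ∫_0^5 (9*x^8 - 12*x^7 + 4*x^6 + 12*x^5 + 4*x^4 - 8*x^3 + 4*x^2 + 8*x + 4) dx. Term by term:
    ∫_0^5 9*x^8 dx = 1953125;  ∫_0^5 -12*x^7 dx = -1171875/2;  ∫_0^5 4*x^6 dx = 312500/7;
    ∫_0^5 12*x^5 dx = 31250;  ∫_0^5 4*x^4 dx = 2500;  ∫_0^5 -8*x^3 dx = -1250;
    ∫_0^5 4*x^2 dx = 500/3;  ∫_0^5 8*x dx = 100;  ∫_0^5 4 dx = 20.
  Sum: 1953125 − 1171875/2 + 312500/7 + 31250 + 2500 − 1250 + 500/3 + 100 + 20 = 60673915/42.
  ∫_0^5 u'(x)^2 dx = ∫_0^5 (144*x^6 - 144*x^5 + 36*x^4 + 48*x^3 - 24*x^2 + 4) dx. Term by term:
    ∫_0^5 144*x^6 dx = 11250000/7;  ∫_0^5 -144*x^5 dx = -375000;  ∫_0^5 36*x^4 dx = 22500;
    ∫_0^5 48*x^3 dx = 7500;  ∫_0^5 -24*x^2 dx = -1000;  ∫_0^5 4 dx = 20.
  Sum: 11250000/7 − 375000 + 22500 + 7500 − 1000 + 20 = 8828140/7.
Adding: ||u||_{H^1}^2 = 60673915/42 + 8828140/7 = 113642755/42.


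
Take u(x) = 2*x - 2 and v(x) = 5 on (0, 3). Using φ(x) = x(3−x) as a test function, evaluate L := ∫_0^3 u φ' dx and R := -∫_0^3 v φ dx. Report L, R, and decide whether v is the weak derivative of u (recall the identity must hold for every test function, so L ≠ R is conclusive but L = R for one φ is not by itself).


LHS = -9, RHS = -45/2. No, v is not the weak derivative of u.

u(x) = 2*x - 2, classical derivative u'(x) = 2.
φ(x) = x(3−x), so φ'(x) = 3 - 2*x.
Note φ(0) = φ(3) = 0, so the boundary term u·φ vanishes.
LHS = ∫_0^3 u(x) φ'(x) dx = ∫_0^3 (-4*x^2 + 10*x - 6) dx. Term by term:
  ∫_0^3 -4*x^2 dx = -36;  ∫_0^3 10*x dx = 45;  ∫_0^3 -6 dx = -18.
Sum: -36 + 45 − 18 = -9.
So LHS = -9.
∫_0^3 v(x) φ(x) dx = ∫_0^3 (-5*x^2 + 15*x) dx. Term by term:
  ∫_0^3 -5*x^2 dx = -45;  ∫_0^3 15*x dx = 135/2.
Sum: -45 + 135/2 = 45/2.
So RHS = -∫_0^3 v(x) φ(x) dx = -45/2.
LHS − RHS = 27/2 ≠ 0, so the identity fails.
(For a valid weak derivative the identity must hold for EVERY test function, in particular this one. The failure shows v is NOT the weak derivative of u.)
Correct weak derivative would be u'(x) = 2.


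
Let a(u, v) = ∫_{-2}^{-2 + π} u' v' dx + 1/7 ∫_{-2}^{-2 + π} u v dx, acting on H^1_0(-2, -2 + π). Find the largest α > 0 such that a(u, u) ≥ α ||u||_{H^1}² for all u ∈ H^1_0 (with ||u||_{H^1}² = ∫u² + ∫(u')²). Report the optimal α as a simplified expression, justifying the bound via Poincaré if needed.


α = 4/7

Coercivity of a(·,·) on H^1_0(-2, -2 + π) means a(u, u) ≥ α ||u||_{H^1}² for every u ∈ H^1_0.
The interval has length L = π, and Poincaré/coercivity depend only on L. Here a(u, u) = ∫(u')² + (1/7)·∫u².
Here 0 < c = 1/7 < 1. The condition a(u,u) ≥ α||u||_{H^1}² reads (1−α)∫(u')² ≥ (α−c)∫u². Any admissible α is ≤ 1 (rapidly oscillating u have ∫u²/∫(u')² → 0), and α = 1 would force 0 ≥ (1−c)∫u², impossible since c < 1; so 1−α > 0. By the sharp Poincaré inequality on H^1_0 of an interval of length L, ∫(u')² ≥ (π/L)²∫u² with equality for the first sine mode sin(π(x−x₀)/L) (x₀ the left endpoint), so the inequality holds for all u iff (1−α)(π/L)² ≥ α − c, i.e. α ≤ ((π/L)² + c)/((π/L)² + 1) = (1 + c(L/π)²)/(1 + (L/π)²). With (π/L)² = 1 and c = 1/7, the largest admissible constant is α = ((π/L)² + c)/((π/L)² + 1).
Simplifying, α = 4/7.


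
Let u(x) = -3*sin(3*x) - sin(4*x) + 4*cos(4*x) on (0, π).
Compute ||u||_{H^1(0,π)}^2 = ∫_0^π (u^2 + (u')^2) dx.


||u||_{H^1(0,π)}^2 = 2448/7 + 379*π/2

u'(x) = -16*sin(4*x) - 9*cos(3*x) - 4*cos(4*x).
Expand u² and (u')² and integrate term by term on (0, π), using: for integers n ≥ 1, ∫_0^π sin²(nx) dx = ∫_0^π cos²(nx) dx = π/2; for n ≠ n', ∫_0^π sin(nx)sin(n'x) dx = ∫_0^π cos(nx)cos(n'x) dx = 0; and by product-to-sum, ∫_0^π sin(nx)cos(n'x) dx = ½∫_0^π [sin((n+n')x) + sin((n−n')x)] dx, which is 0 when n+n' is even and 2n/(n²−n'²) when n+n' is odd (it need not vanish on (0, π)).
  u² squared terms: (-1)²·∫sin(4x)² dx = 1·π/2 = π/2;  (-3)²·∫sin(3x)² dx = 9·π/2 = 9*π/2;  (4)²·∫cos(4x)² dx = 16·π/2 = 8*π.
  u² cross terms: 2·(-1)·(-3)·∫sin(4x)·sin(3x) dx = 6·(0) = 0;  2·(-1)·(4)·∫sin(4x)·cos(4x) dx = -8·(0) = 0;  2·(-3)·(4)·∫sin(3x)·cos(4x) dx = -24·(-6/7) = 144/7.
  So ∫_0^π u² dx = π/2 + 9*π/2 + 8*π + 0 + 0 + 144/7 = 144/7 + 13*π.
  (u')² squared terms: (-16)²·∫sin(4x)² dx = 256·π/2 = 128*π;  (-9)²·∫cos(3x)² dx = 81·π/2 = 81*π/2;  (-4)²·∫cos(4x)² dx = 16·π/2 = 8*π.
  (u')² cross terms: 2·(-16)·(-9)·∫sin(4x)·cos(3x) dx = 288·(8/7) = 2304/7;  2·(-16)·(-4)·∫sin(4x)·cos(4x) dx = 128·(0) = 0;  2·(-9)·(-4)·∫cos(3x)·cos(4x) dx = 72·(0) = 0.
  So ∫_0^π (u')² dx = 128*π + 81*π/2 + 8*π + 2304/7 + 0 + 0 = 2304/7 + 353*π/2.
||u||_{H^1}^2 = (144/7 + 13*π) + (2304/7 + 353*π/2) = 2448/7 + 379*π/2.


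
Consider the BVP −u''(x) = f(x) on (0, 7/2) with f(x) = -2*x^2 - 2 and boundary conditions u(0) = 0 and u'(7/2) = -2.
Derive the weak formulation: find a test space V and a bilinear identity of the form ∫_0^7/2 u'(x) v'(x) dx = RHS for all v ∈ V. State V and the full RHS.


V = {v ∈ H^1(0, 7/2) : v(0) = 0} (test functions vanish at x = 0 where u is specified); weak form: ∫_0^7/2 u'v' dx = ∫_0^7/2 (-2*x^2 - 2) v dx − 2·v(7/2) for all v ∈ V.

Multiply both sides by a test function v and integrate from 0 to 7/2:
  ∫_0^7/2 −u''(x) v(x) dx = ∫_0^7/2 f(x) v(x) dx.
Integrate the LHS by parts once:
  ∫_0^7/2 −u'' v dx = −[u'(x) v(x)]_0^7/2 + ∫_0^7/2 u'(x) v'(x) dx.
Thus ∫_0^7/2 u'(x) v'(x) dx = ∫_0^7/2 f(x) v(x) dx + [u'(x) v(x)]_0^7/2.
Choose V so that boundary terms are either known or forced to vanish.
Mixed BC: u(0) = 0 (Dirichlet) and u'(7/2) = -2 (Neumann). Define V = {v ∈ H^1(0, 7/2) : v(0) = 0}. Then [u' v]_0^7/2 = u'(7/2)·v(7/2) − u'(0)·0 = − 2·v(7/2).
Weak formulation: find u (satisfying any essential BC) such that ∫_0^7/2 u'(x) v'(x) dx = ∫_0^7/2 f v dx − 2·v(7/2) for all v ∈ V (Dirichlet at 0 absorbed into V; Neumann datum at x = 7/2 contributes the boundary term).
Substituting f(x) = -2*x^2 - 2, the right-hand side is ∫_0^7/2 (-2*x^2 - 2) v dx − 2·v(7/2).


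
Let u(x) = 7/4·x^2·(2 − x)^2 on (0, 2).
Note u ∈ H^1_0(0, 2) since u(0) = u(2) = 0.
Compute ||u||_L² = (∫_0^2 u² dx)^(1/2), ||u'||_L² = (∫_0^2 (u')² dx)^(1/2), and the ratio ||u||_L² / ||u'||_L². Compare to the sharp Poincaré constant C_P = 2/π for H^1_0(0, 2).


||u||_L² / ||u'||_L² = sqrt(3)/3 < C_P = 2/π.

u(x) = 7/4·x^2·(2 − x)^2, so u'(x) = 7*x*(x - 2)*(x - 1).
u(x) = 7/4·x^2·(2 − x)^2 vanishes at x = 0 and x = 2, so u ∈ H^1_0(0, 2). Differentiate via the product rule and integrate the resulting polynomials term by term.
  ∫_0^2 u² dx = ∫_0^2 (49*x^8/16 - 49*x^7/2 + 147*x^6/2 - 98*x^5 + 49*x^4) dx. Term by term:
    ∫_0^2 49*x^8/16 dx = 1568/9;  ∫_0^2 -49*x^7/2 dx = -784;  ∫_0^2 147*x^6/2 dx = 1344;
    ∫_0^2 -98*x^5 dx = -3136/3;  ∫_0^2 49*x^4 dx = 1568/5.
  Sum: 1568/9 − 784 + 1344 − 3136/3 + 1568/5 = 112/45.
  ∫_0^2 (u')² dx = ∫_0^2 (49*x^6 - 294*x^5 + 637*x^4 - 588*x^3 + 196*x^2) dx. Term by term:
    ∫_0^2 49*x^6 dx = 896;  ∫_0^2 -294*x^5 dx = -3136;  ∫_0^2 637*x^4 dx = 20384/5;
    ∫_0^2 -588*x^3 dx = -2352;  ∫_0^2 196*x^2 dx = 1568/3.
  Sum: 896 − 3136 + 20384/5 − 2352 + 1568/3 = 112/15.
∫_0^2 u² dx = 112/45, so ||u||_L² = 4*sqrt(35)/15.
∫_0^2 (u')² dx = 112/15, so ||u'||_L² = 4*sqrt(105)/15.
Ratio ||u||_L² / ||u'||_L² = sqrt(3)/3.
Sharp Poincaré constant on H^1_0(0, 2) is C_P = L/π = 2/π, achieved by sin(π/2·x).
A polynomial bump cannot attain the sharp Poincaré constant (only the first sine eigenfunction does), so the ratio is strictly less than C_P, consistent with ||u||_L² ≤ C_P ||u'||_L².


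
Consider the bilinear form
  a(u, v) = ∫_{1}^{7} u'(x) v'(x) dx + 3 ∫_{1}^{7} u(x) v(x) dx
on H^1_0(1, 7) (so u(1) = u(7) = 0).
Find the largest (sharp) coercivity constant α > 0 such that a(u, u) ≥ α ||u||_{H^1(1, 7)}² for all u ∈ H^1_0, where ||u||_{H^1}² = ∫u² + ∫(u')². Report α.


α = 1

Coercivity of a(·,·) on H^1_0(1, 7) means a(u, u) ≥ α ||u||_{H^1}² for every u ∈ H^1_0.
The interval has length L = 6, and Poincaré/coercivity depend only on L. Here a(u, u) = ∫(u')² + (3)·∫u².
Here c = 3 ≥ 1, so a(u,u) = ∫(u')² + c∫u² ≥ ∫(u')² + ∫u² = ||u||_{H^1}², i.e. α = 1 works. No larger α is possible: a(u,u) ≥ α||u||_{H^1}² means (1−α)∫(u')² ≥ (α−c)∫u², and for the modes u_n = sin(nπ(x−x₀)/L) (x₀ the left endpoint) one has ∫u_n²/∫(u_n')² = (L/(nπ))² → 0, so a(u_n,u_n)/||u_n||_{H^1}² → 1. Hence the optimal constant is α = 1.
Therefore α = 1.


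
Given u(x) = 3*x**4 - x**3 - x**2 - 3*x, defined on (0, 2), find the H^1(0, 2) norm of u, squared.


||u||_{H^1}^2 = 56942/35

The H^1 norm (squared) on an interval (0, L) is
  ||u||_{H^1}^2 = ∫_0^L u(x)^2 dx + ∫_0^L u'(x)^2 dx.
Compute u'(x) = 12*x**3 - 3*x**2 - 2*x - 3.
Then u(x)^2 = 9*x**8 - 6*x**7 - 5*x**6 - 16*x**5 + 7*x**4 + 6*x**3 + 9*x**2 and u'(x)^2 = 144*x**6 - 72*x**5 - 39*x**4 - 60*x**3 + 22*x**2 + 12*x + 9.
Integrate each monomial from 0 to 2 using ∫_0^2 c·x^n dx = c·2^(n+1)/(n+1):
  ∫_0^2 u(x)^2 dx = ∫_0^2 (9*x^8 - 6*x^7 - 5*x^6 - 16*x^5 + 7*x^4 + 6*x^3 + 9*x^2) dx. Term by term:
    ∫_0^2 9*x^8 dx = 512;  ∫_0^2 -6*x^7 dx = -192;  ∫_0^2 -5*x^6 dx = -640/7;
    ∫_0^2 -16*x^5 dx = -512/3;  ∫_0^2 7*x^4 dx = 224/5;  ∫_0^2 6*x^3 dx = 24;
    ∫_0^2 9*x^2 dx = 24.
  Sum: 512 − 192 − 640/7 − 512/3 + 224/5 + 24 + 24 = 15824/105.
  ∫_0^2 u'(x)^2 dx = ∫_0^2 (144*x^6 - 72*x^5 - 39*x^4 - 60*x^3 + 22*x^2 + 12*x + 9) dx. Term by term:
    ∫_0^2 144*x^6 dx = 18432/7;  ∫_0^2 -72*x^5 dx = -768;  ∫_0^2 -39*x^4 dx = -1248/5;
    ∫_0^2 -60*x^3 dx = -240;  ∫_0^2 22*x^2 dx = 176/3;  ∫_0^2 12*x dx = 24;
    ∫_0^2 9 dx = 18.
  Sum: 18432/7 − 768 − 1248/5 − 240 + 176/3 + 24 + 18 = 155002/105.
Adding: ||u||_{H^1}^2 = 15824/105 + 155002/105 = 56942/35.


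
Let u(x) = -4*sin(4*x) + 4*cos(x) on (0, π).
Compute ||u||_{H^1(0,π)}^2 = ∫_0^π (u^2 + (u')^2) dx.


||u||_{H^1(0,π)}^2 = -512/15 + 152*π

u'(x) = -4*sin(x) - 16*cos(4*x).
Expand u² and (u')² and integrate term by term on (0, π), using: for integers n ≥ 1, ∫_0^π sin²(nx) dx = ∫_0^π cos²(nx) dx = π/2; for n ≠ n', ∫_0^π sin(nx)sin(n'x) dx = ∫_0^π cos(nx)cos(n'x) dx = 0; and by product-to-sum, ∫_0^π sin(nx)cos(n'x) dx = ½∫_0^π [sin((n+n')x) + sin((n−n')x)] dx, which is 0 when n+n' is even and 2n/(n²−n'²) when n+n' is odd (it need not vanish on (0, π)).
  u² squared terms: (-4)²·∫sin(4x)² dx = 16·π/2 = 8*π;  (4)²·∫cos(x)² dx = 16·π/2 = 8*π.
  u² cross terms: 2·(-4)·(4)·∫sin(4x)·cos(x) dx = -32·(8/15) = -256/15.
  So ∫_0^π u² dx = 8*π + 8*π − 256/15 = -256/15 + 16*π.
  (u')² squared terms: (-16)²·∫cos(4x)² dx = 256·π/2 = 128*π;  (-4)²·∫sin(x)² dx = 16·π/2 = 8*π.
  (u')² cross terms: 2·(-16)·(-4)·∫cos(4x)·sin(x) dx = 128·(-2/15) = -256/15.
  So ∫_0^π (u')² dx = 128*π + 8*π − 256/15 = -256/15 + 136*π.
||u||_{H^1}^2 = (-256/15 + 16*π) + (-256/15 + 136*π) = -512/15 + 152*π.


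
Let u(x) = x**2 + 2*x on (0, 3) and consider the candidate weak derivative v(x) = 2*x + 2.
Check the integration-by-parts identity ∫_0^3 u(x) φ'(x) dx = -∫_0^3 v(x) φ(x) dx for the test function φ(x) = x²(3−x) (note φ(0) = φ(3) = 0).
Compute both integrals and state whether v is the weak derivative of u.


LHS = -189/5, RHS = -189/5. Yes, v = u' weakly.

u(x) = x**2 + 2*x, classical derivative u'(x) = 2*x + 2.
φ(x) = x²(3−x), so φ'(x) = 3*x*(2 - x).
Note φ(0) = φ(3) = 0, so the boundary term u·φ vanishes.
LHS = ∫_0^3 u(x) φ'(x) dx = ∫_0^3 (-3*x^4 + 12*x^2) dx. Term by term:
  ∫_0^3 -3*x^4 dx = -729/5;  ∫_0^3 12*x^2 dx = 108.
Sum: -729/5 + 108 = -189/5.
So LHS = -189/5.
∫_0^3 v(x) φ(x) dx = ∫_0^3 (-2*x^4 + 4*x^3 + 6*x^2) dx. Term by term:
  ∫_0^3 -2*x^4 dx = -486/5;  ∫_0^3 4*x^3 dx = 81;  ∫_0^3 6*x^2 dx = 54.
Sum: -486/5 + 81 + 54 = 189/5.
So RHS = -∫_0^3 v(x) φ(x) dx = -189/5.
LHS = RHS, so the identity holds for this test φ.
Moreover u is smooth here and v(x) = u'(x) = 2*x + 2 pointwise, so the identity holds for every test function. Hence v is the weak derivative of u.


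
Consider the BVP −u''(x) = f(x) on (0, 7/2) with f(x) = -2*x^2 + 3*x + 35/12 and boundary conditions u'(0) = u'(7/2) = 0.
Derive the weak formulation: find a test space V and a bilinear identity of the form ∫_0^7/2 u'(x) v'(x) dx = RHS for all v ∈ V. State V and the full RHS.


V = H^1(0, 7/2) (no boundary constraint on v; u is determined up to an additive constant); weak form: ∫_0^7/2 u'v' dx = ∫_0^7/2 (-2*x^2 + 3*x + 35/12) v dx for all v ∈ V.

Multiply both sides by a test function v and integrate from 0 to 7/2:
  ∫_0^7/2 −u''(x) v(x) dx = ∫_0^7/2 f(x) v(x) dx.
Integrate the LHS by parts once:
  ∫_0^7/2 −u'' v dx = −[u'(x) v(x)]_0^7/2 + ∫_0^7/2 u'(x) v'(x) dx.
Thus ∫_0^7/2 u'(x) v'(x) dx = ∫_0^7/2 f(x) v(x) dx + [u'(x) v(x)]_0^7/2.
Choose V so that boundary terms are either known or forced to vanish.
u has homogeneous Neumann: u'(0) = u'(7/2) = 0. So [u' v]_0^7/2 = 0·v(7/2) − 0·v(0) = 0 for any v; take V = H^1(0, 7/2).
Weak formulation: find u (satisfying any essential BC) such that ∫_0^7/2 u'(x) v'(x) dx = ∫_0^7/2 f v dx for all v ∈ V (homogeneous Neumann, so boundary terms vanish).
Substituting f(x) = -2*x^2 + 3*x + 35/12, the right-hand side is ∫_0^7/2 (-2*x^2 + 3*x + 35/12) v dx.
Compatibility check (pure Neumann): taking v ≡ 1 ∈ V gives 0 = ∫_0^7/2 f dx + (0) − (0), i.e. ∫_0^7/2 f dx must equal u'(0) − u'(7/2) = 0. Indeed ∫_0^7/2 (-2*x^2 + 3*x + 35/12) dx = 0, so the data are compatible. The solution is then unique only up to an additive constant (fix it e.g. by requiring ∫_0^7/2 u dx = 0).


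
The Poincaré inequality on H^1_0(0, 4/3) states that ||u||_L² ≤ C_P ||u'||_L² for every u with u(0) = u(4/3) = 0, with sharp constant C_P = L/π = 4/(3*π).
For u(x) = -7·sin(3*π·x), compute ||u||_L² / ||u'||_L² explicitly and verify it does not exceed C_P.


||u||_L² / ||u'||_L² = 1/(3*π) < C_P = 4/(3*π).

u(x) = -7·sin(3*π·x), so u'(x) = -21*π*cos(3*π*x).
Writing u(x) = A·sin(kπx/L) with A = -7 and k = 4, use ∫_0^L sin²(kπx/L) dx = L/2 and ∫_0^L cos²(kπx/L) dx = L/2.
u² = 49·sin²(3*π·x) and (u')² = 441*π^2·cos²(3*π·x), and each of sin², cos² integrates to L/2 = 2/3 over (0, 4/3).
∫_0^4/3 u² dx = 98/3, so ||u||_L² = 7*sqrt(6)/3.
∫_0^4/3 (u')² dx = 294*π^2, so ||u'||_L² = 7*sqrt(6)*π.
Ratio ||u||_L² / ||u'||_L² = 1/(3*π).
Sharp Poincaré constant on H^1_0(0, 4/3) is C_P = L/π = 4/(3*π), achieved by sin(3*π/4·x).
This is the k = 4 harmonic; the ratio L/(kπ) is strictly less than C_P = L/π, consistent with the sharp inequality ||u||_L² ≤ C_P ||u'||_L².


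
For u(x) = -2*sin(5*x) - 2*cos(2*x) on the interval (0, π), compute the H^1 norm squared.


||u||_{H^1(0,π)}^2 = 400/21 + 62*π

u'(x) = 4*sin(2*x) - 10*cos(5*x).
Expand u² and (u')² and integrate term by term on (0, π), using: for integers n ≥ 1, ∫_0^π sin²(nx) dx = ∫_0^π cos²(nx) dx = π/2; for n ≠ n', ∫_0^π sin(nx)sin(n'x) dx = ∫_0^π cos(nx)cos(n'x) dx = 0; and by product-to-sum, ∫_0^π sin(nx)cos(n'x) dx = ½∫_0^π [sin((n+n')x) + sin((n−n')x)] dx, which is 0 when n+n' is even and 2n/(n²−n'²) when n+n' is odd (it need not vanish on (0, π)).
  u² squared terms: (-2)²·∫cos(2x)² dx = 4·π/2 = 2*π;  (-2)²·∫sin(5x)² dx = 4·π/2 = 2*π.
  u² cross terms: 2·(-2)·(-2)·∫cos(2x)·sin(5x) dx = 8·(10/21) = 80/21.
  So ∫_0^π u² dx = 2*π + 2*π + 80/21 = 80/21 + 4*π.
  (u')² squared terms: (-10)²·∫cos(5x)² dx = 100·π/2 = 50*π;  (4)²·∫sin(2x)² dx = 16·π/2 = 8*π.
  (u')² cross terms: 2·(-10)·(4)·∫cos(5x)·sin(2x) dx = -80·(-4/21) = 320/21.
  So ∫_0^π (u')² dx = 50*π + 8*π + 320/21 = 320/21 + 58*π.
||u||_{H^1}^2 = (80/21 + 4*π) + (320/21 + 58*π) = 400/21 + 62*π.


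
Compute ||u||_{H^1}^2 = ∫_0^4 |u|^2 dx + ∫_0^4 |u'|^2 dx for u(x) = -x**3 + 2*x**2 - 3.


||u||_{H^1}^2 = 130372/105

The H^1 norm (squared) on an interval (0, L) is
  ||u||_{H^1}^2 = ∫_0^L u(x)^2 dx + ∫_0^L u'(x)^2 dx.
Compute u'(x) = -3*x**2 + 4*x.
Then u(x)^2 = x**6 - 4*x**5 + 4*x**4 + 6*x**3 - 12*x**2 + 9 and u'(x)^2 = 9*x**4 - 24*x**3 + 16*x**2.
Integrate each monomial from 0 to 4 using ∫_0^4 c·x^n dx = c·4^(n+1)/(n+1):
  ∫_0^4 u(x)^2 dx = ∫_0^4 (x^6 - 4*x^5 + 4*x^4 + 6*x^3 - 12*x^2 + 9) dx. Term by term:
    ∫_0^4 x^6 dx = 16384/7;  ∫_0^4 -4*x^5 dx = -8192/3;  ∫_0^4 4*x^4 dx = 4096/5;
    ∫_0^4 6*x^3 dx = 384;  ∫_0^4 -12*x^2 dx = -256;  ∫_0^4 9 dx = 36.
  Sum: 16384/7 − 8192/3 + 4096/5 + 384 − 256 + 36 = 62276/105.
  ∫_0^4 u'(x)^2 dx = ∫_0^4 (9*x^4 - 24*x^3 + 16*x^2) dx. Term by term:
    ∫_0^4 9*x^4 dx = 9216/5;  ∫_0^4 -24*x^3 dx = -1536;  ∫_0^4 16*x^2 dx = 1024/3.
  Sum: 9216/5 − 1536 + 1024/3 = 9728/15.
Adding: ||u||_{H^1}^2 = 62276/105 + 9728/15 = 130372/105.


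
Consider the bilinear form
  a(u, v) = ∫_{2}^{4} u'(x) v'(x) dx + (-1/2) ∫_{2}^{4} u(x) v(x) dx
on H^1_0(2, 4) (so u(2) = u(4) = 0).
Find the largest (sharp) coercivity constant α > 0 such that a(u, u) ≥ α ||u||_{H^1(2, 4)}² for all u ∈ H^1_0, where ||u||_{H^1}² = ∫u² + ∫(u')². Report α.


α = (-2 + π^2)/(4 + π^2)

Coercivity of a(·,·) on H^1_0(2, 4) means a(u, u) ≥ α ||u||_{H^1}² for every u ∈ H^1_0.
The interval has length L = 2, and Poincaré/coercivity depend only on L. Here a(u, u) = ∫(u')² + (-1/2)·∫u².
Here c = -1/2 < 0 with |c| < (π/L)² = π^2/4, so coercivity still holds. The condition a(u,u) ≥ α||u||_{H^1}² reads (1−α)∫(u')² ≥ (α−c)∫u². Any admissible α is ≤ 1 (rapidly oscillating u have ∫u²/∫(u')² → 0), and α = 1 would force 0 ≥ (1−c)∫u², impossible since c < 1; so 1−α > 0. By the sharp Poincaré inequality on H^1_0 of an interval of length L, ∫(u')² ≥ (π/L)²∫u² with equality for the first sine mode sin(π(x−x₀)/L) (x₀ the left endpoint), so the inequality holds for all u iff (1−α)(π/L)² ≥ α − c, i.e. α ≤ ((π/L)² + c)/((π/L)² + 1) = (1 + c(L/π)²)/(1 + (L/π)²). (Direct route, valid since c ≤ 0: Poincaré gives c∫u² ≥ c(L/π)²∫(u')², so a(u,u) ≥ (1 + c(L/π)²)∫(u')², while ||u||_{H^1}² ≤ (1 + (L/π)²)∫(u')²; dividing yields the same α.) With (π/L)² = π^2/4 and c = -1/2, the largest admissible constant is α = ((π/L)² + c)/((π/L)² + 1).
Simplifying, α = (-2 + π^2)/(4 + π^2).


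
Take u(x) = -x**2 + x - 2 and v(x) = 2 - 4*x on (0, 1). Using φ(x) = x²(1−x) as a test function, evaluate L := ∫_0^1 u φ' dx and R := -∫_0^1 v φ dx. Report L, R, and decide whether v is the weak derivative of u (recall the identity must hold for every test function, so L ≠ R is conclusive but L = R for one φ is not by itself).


LHS = 1/60, RHS = 1/30. No, v is not the weak derivative of u.

u(x) = -x**2 + x - 2, classical derivative u'(x) = 1 - 2*x.
φ(x) = x²(1−x), so φ'(x) = x*(2 - 3*x).
Note φ(0) = φ(1) = 0, so the boundary term u·φ vanishes.
LHS = ∫_0^1 u(x) φ'(x) dx = ∫_0^1 (3*x^4 - 5*x^3 + 8*x^2 - 4*x) dx. Term by term:
  ∫_0^1 3*x^4 dx = 3/5;  ∫_0^1 -5*x^3 dx = -5/4;  ∫_0^1 8*x^2 dx = 8/3;
  ∫_0^1 -4*x dx = -2.
Sum: 3/5 − 5/4 + 8/3 − 2 = 1/60.
So LHS = 1/60.
∫_0^1 v(x) φ(x) dx = ∫_0^1 (4*x^4 - 6*x^3 + 2*x^2) dx. Term by term:
  ∫_0^1 4*x^4 dx = 4/5;  ∫_0^1 -6*x^3 dx = -3/2;  ∫_0^1 2*x^2 dx = 2/3.
Sum: 4/5 − 3/2 + 2/3 = -1/30.
So RHS = -∫_0^1 v(x) φ(x) dx = 1/30.
LHS − RHS = -1/60 ≠ 0, so the identity fails.
(For a valid weak derivative the identity must hold for EVERY test function, in particular this one. The failure shows v is NOT the weak derivative of u.)
Correct weak derivative would be u'(x) = 1 - 2*x.


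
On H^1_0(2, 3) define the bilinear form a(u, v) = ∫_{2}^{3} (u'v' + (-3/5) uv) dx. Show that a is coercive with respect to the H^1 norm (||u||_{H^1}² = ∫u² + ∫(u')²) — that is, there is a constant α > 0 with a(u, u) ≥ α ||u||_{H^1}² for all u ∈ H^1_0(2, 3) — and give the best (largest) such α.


α = (-3/5 + π^2)/(1 + π^2)

Coercivity of a(·,·) on H^1_0(2, 3) means a(u, u) ≥ α ||u||_{H^1}² for every u ∈ H^1_0.
The interval has length L = 1, and Poincaré/coercivity depend only on L. Here a(u, u) = ∫(u')² + (-3/5)·∫u².
Here c = -3/5 < 0 with |c| < (π/L)² = π^2, so coercivity still holds. The condition a(u,u) ≥ α||u||_{H^1}² reads (1−α)∫(u')² ≥ (α−c)∫u². Any admissible α is ≤ 1 (rapidly oscillating u have ∫u²/∫(u')² → 0), and α = 1 would force 0 ≥ (1−c)∫u², impossible since c < 1; so 1−α > 0. By the sharp Poincaré inequality on H^1_0 of an interval of length L, ∫(u')² ≥ (π/L)²∫u² with equality for the first sine mode sin(π(x−x₀)/L) (x₀ the left endpoint), so the inequality holds for all u iff (1−α)(π/L)² ≥ α − c, i.e. α ≤ ((π/L)² + c)/((π/L)² + 1) = (1 + c(L/π)²)/(1 + (L/π)²). (Direct route, valid since c ≤ 0: Poincaré gives c∫u² ≥ c(L/π)²∫(u')², so a(u,u) ≥ (1 + c(L/π)²)∫(u')², while ||u||_{H^1}² ≤ (1 + (L/π)²)∫(u')²; dividing yields the same α.) With (π/L)² = π^2 and c = -3/5, the largest admissible constant is α = ((π/L)² + c)/((π/L)² + 1).
Simplifying, α = (-3/5 + π^2)/(1 + π^2).


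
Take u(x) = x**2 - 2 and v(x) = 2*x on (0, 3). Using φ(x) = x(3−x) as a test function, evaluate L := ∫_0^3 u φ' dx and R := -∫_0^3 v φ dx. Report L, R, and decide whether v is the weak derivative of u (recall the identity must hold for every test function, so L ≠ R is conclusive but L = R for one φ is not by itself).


LHS = -27/2, RHS = -27/2. Yes, v = u' weakly.

u(x) = x**2 - 2, classical derivative u'(x) = 2*x.
φ(x) = x(3−x), so φ'(x) = 3 - 2*x.
Note φ(0) = φ(3) = 0, so the boundary term u·φ vanishes.
LHS = ∫_0^3 u(x) φ'(x) dx = ∫_0^3 (-2*x^3 + 3*x^2 + 4*x - 6) dx. Term by term:
  ∫_0^3 -2*x^3 dx = -81/2;  ∫_0^3 3*x^2 dx = 27;  ∫_0^3 4*x dx = 18;
  ∫_0^3 -6 dx = -18.
Sum: -81/2 + 27 + 18 − 18 = -27/2.
So LHS = -27/2.
∫_0^3 v(x) φ(x) dx = ∫_0^3 (-2*x^3 + 6*x^2) dx. Term by term:
  ∫_0^3 -2*x^3 dx = -81/2;  ∫_0^3 6*x^2 dx = 54.
Sum: -81/2 + 54 = 27/2.
So RHS = -∫_0^3 v(x) φ(x) dx = -27/2.
LHS = RHS, so the identity holds for this test φ.
Moreover u is smooth here and v(x) = u'(x) = 2*x pointwise, so the identity holds for every test function. Hence v is the weak derivative of u.


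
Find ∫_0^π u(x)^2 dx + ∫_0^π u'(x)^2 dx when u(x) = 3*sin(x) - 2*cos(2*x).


||u||_{H^1(0,π)}^2 = 40 + 19*π

u'(x) = 4*sin(2*x) + 3*cos(x).
Expand u² and (u')² and integrate term by term on (0, π), using: for integers n ≥ 1, ∫_0^π sin²(nx) dx = ∫_0^π cos²(nx) dx = π/2; for n ≠ n', ∫_0^π sin(nx)sin(n'x) dx = ∫_0^π cos(nx)cos(n'x) dx = 0; and by product-to-sum, ∫_0^π sin(nx)cos(n'x) dx = ½∫_0^π [sin((n+n')x) + sin((n−n')x)] dx, which is 0 when n+n' is even and 2n/(n²−n'²) when n+n' is odd (it need not vanish on (0, π)).
  u² squared terms: (-2)²·∫cos(2x)² dx = 4·π/2 = 2*π;  (3)²·∫sin(x)² dx = 9·π/2 = 9*π/2.
  u² cross terms: 2·(-2)·(3)·∫cos(2x)·sin(x) dx = -12·(-2/3) = 8.
  So ∫_0^π u² dx = 2*π + 9*π/2 + 8 = 8 + 13*π/2.
  (u')² squared terms: (3)²·∫cos(x)² dx = 9·π/2 = 9*π/2;  (4)²·∫sin(2x)² dx = 16·π/2 = 8*π.
  (u')² cross terms: 2·(3)·(4)·∫cos(x)·sin(2x) dx = 24·(4/3) = 32.
  So ∫_0^π (u')² dx = 9*π/2 + 8*π + 32 = 32 + 25*π/2.
||u||_{H^1}^2 = (8 + 13*π/2) + (32 + 25*π/2) = 40 + 19*π.
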